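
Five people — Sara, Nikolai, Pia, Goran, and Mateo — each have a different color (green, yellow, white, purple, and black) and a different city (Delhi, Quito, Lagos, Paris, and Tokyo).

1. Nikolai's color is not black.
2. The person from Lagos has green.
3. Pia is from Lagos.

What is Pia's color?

With clues 1–3, black, purple, white, and yellow are impossible for Pia's color.
That leaves green.

green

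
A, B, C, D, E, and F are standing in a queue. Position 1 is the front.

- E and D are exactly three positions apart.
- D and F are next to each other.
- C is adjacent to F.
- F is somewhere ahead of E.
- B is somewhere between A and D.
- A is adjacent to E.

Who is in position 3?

D

With clues 1–4, A, B, and E are ruled out for position 3.
With clues 1–5, F is ruled out for position 3.
With clues 1–6, C is ruled out for position 3.
So position 3 is D.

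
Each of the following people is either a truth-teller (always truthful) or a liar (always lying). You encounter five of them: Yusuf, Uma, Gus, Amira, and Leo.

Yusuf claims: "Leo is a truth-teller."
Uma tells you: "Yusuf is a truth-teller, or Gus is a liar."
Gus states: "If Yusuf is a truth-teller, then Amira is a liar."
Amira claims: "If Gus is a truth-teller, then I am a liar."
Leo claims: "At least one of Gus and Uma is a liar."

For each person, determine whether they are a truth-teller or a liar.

Consider Yusuf. Suppose Yusuf is a liar.
Then no assignment of the remaining roles makes every statement match its speaker's type — contradiction.
So Yusuf is a truth-teller.
With that fixed, Uma's statement is true, so Uma is a truth-teller.
Consider Gus. Suppose Gus is a truth-teller.
Then whichever role Amira has, Amira's statement has the wrong truth value — contradiction.
So Gus is a liar.
With that fixed, Amira's statement is true, so Amira is a truth-teller.
With that fixed, Leo's statement is true, so Leo is a truth-teller.

Yusuf: truth-teller, Uma: truth-teller, Gus: liar, Amira: truth-teller, Leo: truth-teller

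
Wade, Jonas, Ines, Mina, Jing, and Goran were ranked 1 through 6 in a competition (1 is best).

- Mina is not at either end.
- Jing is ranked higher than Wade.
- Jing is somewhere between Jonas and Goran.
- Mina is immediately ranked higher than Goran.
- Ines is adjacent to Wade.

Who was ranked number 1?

Jonas

With clue 1, Mina is ruled out for rank 1.
With clues 1–2, Wade is ruled out for rank 1.
With clues 1–3, Jing is ruled out for rank 1.
With clues 1–4, Goran is ruled out for rank 1.
With clues 1–5, Ines is ruled out for rank 1.
So rank 1 is Jonas.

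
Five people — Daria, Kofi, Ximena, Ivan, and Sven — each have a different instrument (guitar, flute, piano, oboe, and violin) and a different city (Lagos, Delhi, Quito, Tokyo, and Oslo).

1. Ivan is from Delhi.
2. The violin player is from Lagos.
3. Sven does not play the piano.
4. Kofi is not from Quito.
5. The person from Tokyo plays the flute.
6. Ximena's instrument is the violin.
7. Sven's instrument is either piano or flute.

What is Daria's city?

Quito

Clue 1 rules out Delhi for Daria's city.
With clues 1–6, Lagos is impossible for Daria's city.
With clues 1–7, Oslo and Tokyo are impossible for Daria's city.
That leaves Quito.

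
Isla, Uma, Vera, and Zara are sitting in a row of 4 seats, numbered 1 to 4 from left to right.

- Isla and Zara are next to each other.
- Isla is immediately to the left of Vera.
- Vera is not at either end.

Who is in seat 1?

With clues 1–2, Isla and Vera are ruled out for seat 1.
With clues 1–3, Uma is ruled out for seat 1.
So seat 1 is Zara.

Zara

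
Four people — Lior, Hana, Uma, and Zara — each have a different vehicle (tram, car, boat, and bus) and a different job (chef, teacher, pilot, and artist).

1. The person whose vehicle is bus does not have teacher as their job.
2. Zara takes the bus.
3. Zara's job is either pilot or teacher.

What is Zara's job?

pilot

With clues 1–2, teacher is impossible for Zara's job.
With clues 1–3, artist and chef are impossible for Zara's job.
That leaves pilot.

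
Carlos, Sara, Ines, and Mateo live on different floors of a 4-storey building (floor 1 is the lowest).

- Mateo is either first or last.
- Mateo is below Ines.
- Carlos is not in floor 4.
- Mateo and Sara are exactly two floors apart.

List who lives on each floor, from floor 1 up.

Mateo, Carlos, Sara, Ines

From clue 1: Mateo is in {1,4}.
From clues 1–2: Mateo → floor 1.
From clues 1–3: Carlos is in {2,3}.
From clues 1–4: Carlos → floor 2, Sara → floor 3, Ines → floor 4.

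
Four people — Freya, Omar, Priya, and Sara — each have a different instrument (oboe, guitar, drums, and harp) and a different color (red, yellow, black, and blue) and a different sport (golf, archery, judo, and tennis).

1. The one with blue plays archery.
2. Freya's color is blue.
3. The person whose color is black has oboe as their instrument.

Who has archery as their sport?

With clues 1–2, Omar, Priya, and Sara are impossible for the one with sport archery.
That leaves Freya.

Freya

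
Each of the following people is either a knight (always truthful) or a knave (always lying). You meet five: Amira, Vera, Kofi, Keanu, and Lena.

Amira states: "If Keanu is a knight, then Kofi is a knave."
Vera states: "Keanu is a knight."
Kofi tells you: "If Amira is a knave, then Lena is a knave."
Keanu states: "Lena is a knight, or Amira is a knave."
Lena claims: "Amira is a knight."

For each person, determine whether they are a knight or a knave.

Consider Amira. Suppose Amira is a knight.
Then no assignment of the remaining roles makes every statement match its speaker's type — contradiction.
So Amira is a knave.
With that fixed, Keanu's statement is true, so Keanu is a knight.
With that fixed, Lena's statement is false, so Lena is a knave.
With that fixed, Vera's statement is true, so Vera is a knight.
With that fixed, Kofi's statement is true, so Kofi is a knight.

Amira: knave, Vera: knight, Kofi: knight, Keanu: knight, Lena: knave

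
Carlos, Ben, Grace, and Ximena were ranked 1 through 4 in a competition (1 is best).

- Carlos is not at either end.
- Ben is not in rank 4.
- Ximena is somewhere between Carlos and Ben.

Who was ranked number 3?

Carlos

With clues 1–3, Ben, Grace, and Ximena are ruled out for rank 3.
So rank 3 is Carlos.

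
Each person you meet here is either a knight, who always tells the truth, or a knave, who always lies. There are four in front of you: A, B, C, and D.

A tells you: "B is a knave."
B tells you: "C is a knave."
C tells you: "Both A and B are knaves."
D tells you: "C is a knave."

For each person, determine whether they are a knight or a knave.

Consider A. Suppose A is a knight.
Then no assignment of the remaining roles makes every statement match its speaker's type — contradiction.
So A is a knave.
Consider B. Suppose B is a knave.
Then A's statement comes out true, contradicting A being a knave.
So B is a knight.
With that fixed, C's statement is false, so C is a knave.
With that fixed, D's statement is true, so D is a knight.

A: knave, B: knight, C: knave, D: knight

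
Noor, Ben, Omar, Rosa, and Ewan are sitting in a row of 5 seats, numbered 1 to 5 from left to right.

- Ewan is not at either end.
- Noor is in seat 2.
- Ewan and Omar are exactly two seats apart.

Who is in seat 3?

Ewan

With clues 1–2, Noor is ruled out for seat 3.
With clues 1–3, Ben, Omar, and Rosa are ruled out for seat 3.
So seat 3 is Ewan.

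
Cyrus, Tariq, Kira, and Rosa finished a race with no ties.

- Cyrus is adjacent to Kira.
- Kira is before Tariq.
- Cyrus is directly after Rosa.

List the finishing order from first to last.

Rosa, Cyrus, Kira, Tariq

From clues 1–2: Tariq is in {3,4}.
From clues 1–3: Rosa → place 1, Cyrus → place 2, Kira → place 3, Tariq → place 4.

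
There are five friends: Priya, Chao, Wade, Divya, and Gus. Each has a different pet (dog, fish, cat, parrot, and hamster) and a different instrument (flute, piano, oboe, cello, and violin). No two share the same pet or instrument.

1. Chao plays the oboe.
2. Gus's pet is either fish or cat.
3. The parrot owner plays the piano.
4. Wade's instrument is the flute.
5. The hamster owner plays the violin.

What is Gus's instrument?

Clue 1 rules out oboe for Gus's instrument.
With clues 1–3, piano is impossible for Gus's instrument.
With clues 1–4, flute is impossible for Gus's instrument.
With clues 1–5, violin is impossible for Gus's instrument.
That leaves cello.

cello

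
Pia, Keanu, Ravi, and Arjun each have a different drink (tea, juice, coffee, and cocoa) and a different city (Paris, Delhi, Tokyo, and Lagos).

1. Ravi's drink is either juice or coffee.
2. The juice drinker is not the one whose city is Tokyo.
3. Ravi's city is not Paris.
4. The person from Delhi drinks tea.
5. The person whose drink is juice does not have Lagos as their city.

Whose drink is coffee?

Ravi

With clues 1–5, Arjun, Keanu, and Pia are impossible for the one with drink coffee.
That leaves Ravi.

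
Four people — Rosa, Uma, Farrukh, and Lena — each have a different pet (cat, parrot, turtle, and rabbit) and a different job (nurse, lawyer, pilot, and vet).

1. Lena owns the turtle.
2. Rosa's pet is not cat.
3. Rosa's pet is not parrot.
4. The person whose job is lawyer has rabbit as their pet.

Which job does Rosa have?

lawyer

With clues 1–4, nurse, pilot, and vet are impossible for Rosa's job.
That leaves lawyer.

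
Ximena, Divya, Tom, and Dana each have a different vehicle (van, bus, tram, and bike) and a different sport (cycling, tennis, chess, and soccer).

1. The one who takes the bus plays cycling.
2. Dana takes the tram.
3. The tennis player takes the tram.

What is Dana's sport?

With clues 1–2, cycling is impossible for Dana's sport.
With clues 1–3, chess and soccer are impossible for Dana's sport.
That leaves tennis.

tennis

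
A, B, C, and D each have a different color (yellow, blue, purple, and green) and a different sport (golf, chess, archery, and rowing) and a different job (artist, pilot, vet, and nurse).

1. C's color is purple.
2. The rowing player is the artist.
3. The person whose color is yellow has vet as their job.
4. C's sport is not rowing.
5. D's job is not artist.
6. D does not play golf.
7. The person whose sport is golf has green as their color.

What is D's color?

yellow

Clue 1 rules out purple for D's color.
With clues 1–7, blue and green are impossible for D's color.
That leaves yellow.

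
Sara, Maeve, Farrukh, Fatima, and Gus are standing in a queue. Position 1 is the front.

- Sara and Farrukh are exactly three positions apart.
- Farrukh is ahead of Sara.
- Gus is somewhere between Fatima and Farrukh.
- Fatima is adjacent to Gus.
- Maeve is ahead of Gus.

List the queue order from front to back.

Maeve, Farrukh, Gus, Fatima, Sara

From clue 1: Sara is in {1,2,4,5}.
From clues 1–2: Sara is in {4,5}.
From clues 1–5: Maeve → position 1, Farrukh → position 2, Gus → position 3, Fatima → position 4, Sara → position 5.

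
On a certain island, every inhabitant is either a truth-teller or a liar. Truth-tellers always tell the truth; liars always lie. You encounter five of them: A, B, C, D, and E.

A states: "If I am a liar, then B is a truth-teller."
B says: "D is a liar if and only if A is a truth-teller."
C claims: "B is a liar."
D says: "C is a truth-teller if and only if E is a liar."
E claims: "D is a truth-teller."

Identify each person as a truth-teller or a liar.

A: truth-teller, B: truth-teller, C: liar, D: liar, E: liar

Consider A. Suppose A is a liar.
Then no assignment of the remaining roles makes every statement match its speaker's type — contradiction.
So A is a truth-teller.
Consider B. Suppose B is a liar.
Then no assignment of the remaining roles makes every statement match its speaker's type — contradiction.
So B is a truth-teller.
With that fixed, C's statement is false, so C is a liar.
Consider D. Suppose D is a truth-teller.
Then B's statement comes out false, contradicting B being a truth-teller.
So D is a liar.
With that fixed, E's statement is false, so E is a liar.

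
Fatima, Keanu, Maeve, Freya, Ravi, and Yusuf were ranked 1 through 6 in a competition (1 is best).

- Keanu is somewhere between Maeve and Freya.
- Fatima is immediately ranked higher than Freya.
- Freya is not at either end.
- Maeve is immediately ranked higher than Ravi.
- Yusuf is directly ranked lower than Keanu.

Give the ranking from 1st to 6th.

From clue 1: Keanu is in {2,3,4,5}.
From clues 1–3: Fatima is in {1,2,3,4}.
From clues 1–4: Keanu is in {3,4}.
From clues 1–5: Fatima → rank 1, Freya → rank 2, Keanu → rank 3, Yusuf → rank 4, Maeve → rank 5, Ravi → rank 6.

Fatima, Freya, Keanu, Yusuf, Maeve, Ravi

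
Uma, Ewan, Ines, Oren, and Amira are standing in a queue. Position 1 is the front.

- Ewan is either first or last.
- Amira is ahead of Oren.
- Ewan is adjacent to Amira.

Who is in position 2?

With clue 1, Ewan is ruled out for position 2.
With clues 1–3, Ines, Oren, and Uma are ruled out for position 2.
So position 2 is Amira.

Amira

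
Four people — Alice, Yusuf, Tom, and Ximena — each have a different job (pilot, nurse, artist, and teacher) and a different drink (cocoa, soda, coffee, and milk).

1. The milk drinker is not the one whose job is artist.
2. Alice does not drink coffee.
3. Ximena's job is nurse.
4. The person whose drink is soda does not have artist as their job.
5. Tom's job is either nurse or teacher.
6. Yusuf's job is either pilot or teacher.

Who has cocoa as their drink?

With clues 1–6, Tom, Ximena, and Yusuf are impossible for the one with drink cocoa.
That leaves Alice.

Alice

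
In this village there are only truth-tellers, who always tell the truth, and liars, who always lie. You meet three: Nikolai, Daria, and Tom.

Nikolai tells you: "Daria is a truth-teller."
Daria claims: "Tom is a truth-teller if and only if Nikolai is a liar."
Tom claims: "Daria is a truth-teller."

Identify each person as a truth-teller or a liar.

Consider Nikolai. Suppose Nikolai is a truth-teller.
Then no assignment of the remaining roles makes every statement match its speaker's type — contradiction.
So Nikolai is a liar.
Consider Daria. Suppose Daria is a truth-teller.
Then Nikolai's statement comes out true, contradicting Nikolai being a liar.
So Daria is a liar.
With that fixed, Tom's statement is false, so Tom is a liar.

Nikolai: liar, Daria: liar, Tom: liar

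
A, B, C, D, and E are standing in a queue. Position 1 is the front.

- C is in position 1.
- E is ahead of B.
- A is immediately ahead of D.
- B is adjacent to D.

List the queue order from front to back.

From clue 1: C → position 1.
From clues 1–2: B is in {3,4,5}.
From clues 1–3: B is in {3,5}.
From clues 1–4: E → position 2, A → position 3, D → position 4, B → position 5.

C, E, A, D, B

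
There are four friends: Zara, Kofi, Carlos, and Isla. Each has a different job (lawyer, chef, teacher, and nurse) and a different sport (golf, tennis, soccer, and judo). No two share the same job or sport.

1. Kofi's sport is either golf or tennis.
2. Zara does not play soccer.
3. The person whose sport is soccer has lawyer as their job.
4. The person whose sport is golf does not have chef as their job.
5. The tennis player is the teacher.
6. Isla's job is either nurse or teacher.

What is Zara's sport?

judo

With clues 1–2, soccer is impossible for Zara's sport.
With clues 1–6, golf and tennis are impossible for Zara's sport.
That leaves judo.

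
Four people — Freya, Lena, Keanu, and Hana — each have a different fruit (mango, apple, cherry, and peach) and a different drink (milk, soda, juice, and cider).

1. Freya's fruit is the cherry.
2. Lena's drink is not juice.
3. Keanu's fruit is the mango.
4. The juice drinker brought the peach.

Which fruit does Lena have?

apple

Clue 1 rules out cherry for Lena's fruit.
With clues 1–3, mango is impossible for Lena's fruit.
With clues 1–4, peach is impossible for Lena's fruit.
That leaves apple.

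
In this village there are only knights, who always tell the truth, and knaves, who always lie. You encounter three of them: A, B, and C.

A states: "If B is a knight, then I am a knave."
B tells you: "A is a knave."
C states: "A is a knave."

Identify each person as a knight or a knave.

Consider A. Suppose A is a knave.
Then A's own statement would have to be false, but it can't be — contradiction.
So A is a knight.
With that fixed, B's statement is false, so B is a knave.
With that fixed, C's statement is false, so C is a knave.

A: knight, B: knave, C: knave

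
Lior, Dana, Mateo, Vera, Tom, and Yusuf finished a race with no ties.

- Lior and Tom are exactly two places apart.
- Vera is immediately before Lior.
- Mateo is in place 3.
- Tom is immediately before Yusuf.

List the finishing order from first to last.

From clues 1–2: Lior is in {2,3,4,5,6}.
From clues 1–3: Mateo → place 3, Tom → place 4.
From clues 1–4: Vera → place 1, Lior → place 2, Yusuf → place 5, Dana → place 6.

Vera, Lior, Mateo, Tom, Yusuf, Dana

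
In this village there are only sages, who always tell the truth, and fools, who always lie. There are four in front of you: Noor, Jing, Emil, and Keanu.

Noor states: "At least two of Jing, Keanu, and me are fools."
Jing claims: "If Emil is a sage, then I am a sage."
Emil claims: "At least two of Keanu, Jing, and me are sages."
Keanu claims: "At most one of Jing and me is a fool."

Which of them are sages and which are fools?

Consider Noor. Suppose Noor is a sage.
Then no assignment of the remaining roles makes every statement match its speaker's type — contradiction.
So Noor is a fool.
Consider Jing. Suppose Jing is a fool.
Then Noor's statement comes out true, contradicting Noor being a fool.
So Jing is a sage.
With that fixed, Keanu's statement is true, so Keanu is a sage.
With that fixed, Emil's statement is true, so Emil is a sage.

Noor: fool, Jing: sage, Emil: sage, Keanu: sage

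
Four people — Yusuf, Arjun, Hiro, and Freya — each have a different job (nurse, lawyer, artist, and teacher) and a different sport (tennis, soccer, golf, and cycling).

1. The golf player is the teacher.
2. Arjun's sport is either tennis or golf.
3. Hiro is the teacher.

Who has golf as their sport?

With clues 1–3, Arjun, Freya, and Yusuf are impossible for the one with sport golf.
That leaves Hiro.

Hiro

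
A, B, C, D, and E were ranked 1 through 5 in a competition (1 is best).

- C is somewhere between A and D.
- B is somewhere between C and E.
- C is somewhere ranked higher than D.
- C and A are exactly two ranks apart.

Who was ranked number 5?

With clue 1, C is ruled out for rank 5.
With clues 1–2, B is ruled out for rank 5.
With clues 1–3, A is ruled out for rank 5.
With clues 1–4, E is ruled out for rank 5.
So rank 5 is D.

D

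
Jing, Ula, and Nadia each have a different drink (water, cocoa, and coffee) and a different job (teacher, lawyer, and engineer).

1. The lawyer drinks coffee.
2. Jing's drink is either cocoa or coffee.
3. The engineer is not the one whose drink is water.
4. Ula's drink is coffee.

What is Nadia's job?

teacher

With clues 1–4, engineer and lawyer are impossible for Nadia's job.
That leaves teacher.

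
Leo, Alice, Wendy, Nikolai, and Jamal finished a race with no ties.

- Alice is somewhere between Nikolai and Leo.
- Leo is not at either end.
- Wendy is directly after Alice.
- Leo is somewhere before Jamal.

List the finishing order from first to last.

From clue 1: Alice is in {2,3,4}.
From clues 1–2: Leo is in {2,3,4}.
From clues 1–3: Leo is in {2,4}.
From clues 1–4: Nikolai → place 1, Alice → place 2, Wendy → place 3, Leo → place 4, Jamal → place 5.

Nikolai, Alice, Wendy, Leo, Jamal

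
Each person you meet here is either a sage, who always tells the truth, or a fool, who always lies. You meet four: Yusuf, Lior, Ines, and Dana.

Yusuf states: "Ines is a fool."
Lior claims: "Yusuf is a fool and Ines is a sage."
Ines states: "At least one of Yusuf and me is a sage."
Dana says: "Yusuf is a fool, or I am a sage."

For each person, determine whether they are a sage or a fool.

Yusuf: fool, Lior: sage, Ines: sage, Dana: sage

Consider Yusuf. Suppose Yusuf is a sage.
Then no assignment of the remaining roles makes every statement match its speaker's type — contradiction.
So Yusuf is a fool.
With that fixed, Dana's statement is true, so Dana is a sage.
Consider Lior. Suppose Lior is a fool.
Then no assignment of the remaining roles makes every statement match its speaker's type — contradiction.
So Lior is a sage.
Consider Ines. Suppose Ines is a fool.
Then Yusuf's statement comes out true, contradicting Yusuf being a fool.
So Ines is a sage.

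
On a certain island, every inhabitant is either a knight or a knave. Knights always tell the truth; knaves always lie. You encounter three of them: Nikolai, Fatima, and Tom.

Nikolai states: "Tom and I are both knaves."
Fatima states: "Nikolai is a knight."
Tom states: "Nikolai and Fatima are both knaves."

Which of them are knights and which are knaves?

Nikolai: knave, Fatima: knave, Tom: knight

Consider Nikolai. Suppose Nikolai is a knight.
Then Nikolai's own statement would have to be true, but it can't be — contradiction.
So Nikolai is a knave.
With that fixed, Fatima's statement is false, so Fatima is a knave.
With that fixed, Tom's statement is true, so Tom is a knight.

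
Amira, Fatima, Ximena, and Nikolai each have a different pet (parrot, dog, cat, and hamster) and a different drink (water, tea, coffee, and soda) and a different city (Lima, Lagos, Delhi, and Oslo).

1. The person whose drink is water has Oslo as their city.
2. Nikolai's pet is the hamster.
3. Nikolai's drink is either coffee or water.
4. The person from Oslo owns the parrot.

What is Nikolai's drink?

With clues 1–3, soda and tea are impossible for Nikolai's drink.
With clues 1–4, water is impossible for Nikolai's drink.
That leaves coffee.

coffee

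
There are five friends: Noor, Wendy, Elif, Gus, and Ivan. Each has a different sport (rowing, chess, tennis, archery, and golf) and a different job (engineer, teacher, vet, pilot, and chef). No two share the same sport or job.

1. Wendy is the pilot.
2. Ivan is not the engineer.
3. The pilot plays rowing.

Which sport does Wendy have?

rowing

With clues 1–3, archery, chess, golf, and tennis are impossible for Wendy's sport.
That leaves rowing.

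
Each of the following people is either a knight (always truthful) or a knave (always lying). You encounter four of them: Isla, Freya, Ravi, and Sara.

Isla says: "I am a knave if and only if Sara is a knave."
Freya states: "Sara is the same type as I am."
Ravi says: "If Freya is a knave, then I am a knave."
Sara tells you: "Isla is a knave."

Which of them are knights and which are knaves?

Consider Isla. Suppose Isla is a knight.
Then no assignment of the remaining roles makes every statement match its speaker's type — contradiction.
So Isla is a knave.
With that fixed, Sara's statement is true, so Sara is a knight.
Consider Freya. Suppose Freya is a knave.
Then whichever role Ravi has, Ravi's statement has the wrong truth value — contradiction.
So Freya is a knight.
With that fixed, Ravi's statement is true, so Ravi is a knight.

Isla: knave, Freya: knight, Ravi: knight, Sara: knight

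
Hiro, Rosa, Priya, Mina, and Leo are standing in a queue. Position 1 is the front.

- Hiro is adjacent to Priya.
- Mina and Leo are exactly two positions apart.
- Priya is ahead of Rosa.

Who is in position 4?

With clues 1–2, Leo and Mina are ruled out for position 4.
With clues 1–3, Hiro and Priya are ruled out for position 4.
So position 4 is Rosa.

Rosa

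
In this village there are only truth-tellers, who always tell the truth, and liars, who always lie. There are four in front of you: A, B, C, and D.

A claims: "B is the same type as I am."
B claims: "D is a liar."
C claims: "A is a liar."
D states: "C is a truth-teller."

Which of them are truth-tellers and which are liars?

Consider A. Suppose A is a liar.
Then no assignment of the remaining roles makes every statement match its speaker's type — contradiction.
So A is a truth-teller.
With that fixed, C's statement is false, so C is a liar.
With that fixed, D's statement is false, so D is a liar.
With that fixed, B's statement is true, so B is a truth-teller.

A: truth-teller, B: truth-teller, C: liar, D: liar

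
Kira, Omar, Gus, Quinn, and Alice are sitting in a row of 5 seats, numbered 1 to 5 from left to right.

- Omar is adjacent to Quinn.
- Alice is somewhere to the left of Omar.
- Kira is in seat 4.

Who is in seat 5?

With clues 1–2, Alice is ruled out for seat 5.
With clues 1–3, Kira, Omar, and Quinn are ruled out for seat 5.
So seat 5 is Gus.

Gus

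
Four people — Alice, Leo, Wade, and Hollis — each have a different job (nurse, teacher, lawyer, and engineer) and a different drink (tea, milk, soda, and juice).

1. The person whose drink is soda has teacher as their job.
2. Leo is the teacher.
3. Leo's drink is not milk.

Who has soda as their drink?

With clues 1–2, Alice, Hollis, and Wade are impossible for the one with drink soda.
That leaves Leo.

Leo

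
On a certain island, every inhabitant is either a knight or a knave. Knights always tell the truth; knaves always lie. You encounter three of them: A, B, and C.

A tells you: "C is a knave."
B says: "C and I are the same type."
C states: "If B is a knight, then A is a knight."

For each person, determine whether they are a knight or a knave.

A: knave, B: knave, C: knight

Consider A. Suppose A is a knight.
Then no assignment of the remaining roles makes every statement match its speaker's type — contradiction.
So A is a knave.
Consider B. Suppose B is a knight.
Then no assignment of the remaining roles makes every statement match its speaker's type — contradiction.
So B is a knave.
With that fixed, C's statement is true, so C is a knight.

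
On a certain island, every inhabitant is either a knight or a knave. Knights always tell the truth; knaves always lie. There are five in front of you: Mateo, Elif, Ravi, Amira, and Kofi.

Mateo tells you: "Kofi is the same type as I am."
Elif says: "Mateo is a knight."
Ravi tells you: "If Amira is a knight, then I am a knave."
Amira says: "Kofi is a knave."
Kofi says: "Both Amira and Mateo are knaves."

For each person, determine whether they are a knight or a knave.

Consider Mateo. Suppose Mateo is a knight.
Then no assignment of the remaining roles makes every statement match its speaker's type — contradiction.
So Mateo is a knave.
With that fixed, Elif's statement is false, so Elif is a knave.
Consider Ravi. Suppose Ravi is a knave.
Then Ravi's own statement would have to be false, but it can't be — contradiction.
So Ravi is a knight.
Consider Amira. Suppose Amira is a knight.
Then Ravi's statement comes out false, contradicting Ravi being a knight.
So Amira is a knave.
With that fixed, Kofi's statement is true, so Kofi is a knight.

Mateo: knave, Elif: knave, Ravi: knight, Amira: knave, Kofi: knight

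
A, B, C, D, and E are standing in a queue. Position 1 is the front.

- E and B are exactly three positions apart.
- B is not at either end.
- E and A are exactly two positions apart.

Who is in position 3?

A

With clue 1, B and E are ruled out for position 3.
With clues 1–3, C and D are ruled out for position 3.
So position 3 is A.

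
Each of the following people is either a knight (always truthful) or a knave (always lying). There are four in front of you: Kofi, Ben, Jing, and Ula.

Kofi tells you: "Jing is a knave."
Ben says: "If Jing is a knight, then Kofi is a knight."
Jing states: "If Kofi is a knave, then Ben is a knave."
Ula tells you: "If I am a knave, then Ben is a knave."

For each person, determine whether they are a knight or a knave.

Kofi: knave, Ben: knave, Jing: knight, Ula: knight

Consider Kofi. Suppose Kofi is a knight.
Then no assignment of the remaining roles makes every statement match its speaker's type — contradiction.
So Kofi is a knave.
Consider Ben. Suppose Ben is a knight.
Then no assignment of the remaining roles makes every statement match its speaker's type — contradiction.
So Ben is a knave.
With that fixed, Jing's statement is true, so Jing is a knight.
With that fixed, Ula's statement is true, so Ula is a knight.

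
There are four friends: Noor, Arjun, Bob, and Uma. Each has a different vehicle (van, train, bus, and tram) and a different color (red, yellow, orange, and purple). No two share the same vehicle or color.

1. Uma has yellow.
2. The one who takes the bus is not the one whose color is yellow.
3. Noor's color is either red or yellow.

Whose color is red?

Clue 1 rules out Uma for the one with color red.
With clues 1–3, Arjun and Bob are impossible for the one with color red.
That leaves Noor.

Noor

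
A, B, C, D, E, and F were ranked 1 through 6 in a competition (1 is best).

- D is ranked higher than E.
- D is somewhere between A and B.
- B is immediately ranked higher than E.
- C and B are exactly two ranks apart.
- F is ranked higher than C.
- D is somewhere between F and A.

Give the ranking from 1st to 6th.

From clue 1: D is in {1,2,3,4,5}.
From clues 1–2: D is in {2,3,4}.
From clues 1–3: A is in {1,2,3}.
From clues 1–4: A is in {1,2}.
From clues 1–6: A → rank 1, D → rank 2, F → rank 3, B → rank 4, E → rank 5, C → rank 6.

A, D, F, B, E, C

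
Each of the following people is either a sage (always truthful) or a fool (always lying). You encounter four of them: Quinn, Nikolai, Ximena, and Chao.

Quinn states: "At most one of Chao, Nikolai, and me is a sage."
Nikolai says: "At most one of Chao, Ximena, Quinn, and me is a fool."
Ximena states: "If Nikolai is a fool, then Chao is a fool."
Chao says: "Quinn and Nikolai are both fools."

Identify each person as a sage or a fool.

Quinn: sage, Nikolai: fool, Ximena: sage, Chao: fool

Consider Quinn. Suppose Quinn is a fool.
Then no assignment of the remaining roles makes every statement match its speaker's type — contradiction.
So Quinn is a sage.
With that fixed, Chao's statement is false, so Chao is a fool.
With that fixed, Ximena's statement is true, so Ximena is a sage.
Consider Nikolai. Suppose Nikolai is a sage.
Then Quinn's statement comes out false, contradicting Quinn being a sage.
So Nikolai is a fool.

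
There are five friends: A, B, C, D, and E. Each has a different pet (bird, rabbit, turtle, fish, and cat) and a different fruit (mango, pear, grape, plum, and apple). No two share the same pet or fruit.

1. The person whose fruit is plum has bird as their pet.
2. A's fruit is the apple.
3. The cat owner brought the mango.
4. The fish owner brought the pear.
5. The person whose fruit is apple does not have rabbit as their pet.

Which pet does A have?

turtle

With clues 1–2, bird is impossible for A's pet.
With clues 1–3, cat is impossible for A's pet.
With clues 1–4, fish is impossible for A's pet.
With clues 1–5, rabbit is impossible for A's pet.
That leaves turtle.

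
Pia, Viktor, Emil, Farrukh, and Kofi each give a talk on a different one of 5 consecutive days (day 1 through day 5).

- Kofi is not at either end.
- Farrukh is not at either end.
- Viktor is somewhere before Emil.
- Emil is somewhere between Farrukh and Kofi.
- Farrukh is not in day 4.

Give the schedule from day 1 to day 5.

Viktor, Farrukh, Emil, Kofi, Pia

From clue 1: Kofi is in {2,3,4}.
From clues 1–2: Farrukh is in {2,3,4}.
From clues 1–4: Viktor → day 1, Emil → day 3, Pia → day 5.
From clues 1–5: Farrukh → day 2, Kofi → day 4.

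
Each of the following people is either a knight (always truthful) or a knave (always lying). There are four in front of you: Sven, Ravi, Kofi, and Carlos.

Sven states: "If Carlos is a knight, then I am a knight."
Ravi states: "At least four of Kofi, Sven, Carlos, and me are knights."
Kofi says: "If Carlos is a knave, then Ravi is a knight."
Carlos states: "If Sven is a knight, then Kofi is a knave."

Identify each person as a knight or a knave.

Sven: knave, Ravi: knave, Kofi: knight, Carlos: knight

Consider Sven. Suppose Sven is a knight.
Then no assignment of the remaining roles makes every statement match its speaker's type — contradiction.
So Sven is a knave.
With that fixed, Ravi's statement is false, so Ravi is a knave.
With that fixed, Carlos's statement is true, so Carlos is a knight.
With that fixed, Kofi's statement is true, so Kofi is a knight.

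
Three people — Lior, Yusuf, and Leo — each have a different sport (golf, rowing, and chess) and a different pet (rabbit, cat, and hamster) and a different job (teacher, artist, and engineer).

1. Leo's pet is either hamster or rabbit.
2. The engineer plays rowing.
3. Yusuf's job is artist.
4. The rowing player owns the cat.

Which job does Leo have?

teacher

With clues 1–3, artist is impossible for Leo's job.
With clues 1–4, engineer is impossible for Leo's job.
That leaves teacher.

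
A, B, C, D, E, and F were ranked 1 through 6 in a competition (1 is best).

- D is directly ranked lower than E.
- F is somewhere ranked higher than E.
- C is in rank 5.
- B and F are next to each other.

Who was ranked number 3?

With clues 1–3, A, B, C, and F are ruled out for rank 3.
With clues 1–4, D is ruled out for rank 3.
So rank 3 is E.

E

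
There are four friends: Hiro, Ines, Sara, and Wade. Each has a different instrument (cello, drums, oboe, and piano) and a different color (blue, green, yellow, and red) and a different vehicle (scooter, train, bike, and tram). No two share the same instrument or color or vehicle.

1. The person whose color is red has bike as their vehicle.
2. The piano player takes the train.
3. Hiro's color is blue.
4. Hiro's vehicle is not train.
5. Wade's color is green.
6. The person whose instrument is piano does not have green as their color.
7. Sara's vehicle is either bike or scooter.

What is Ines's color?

With clues 1–3, blue is impossible for Ines's color.
With clues 1–5, green is impossible for Ines's color.
With clues 1–7, red is impossible for Ines's color.
That leaves yellow.

yellow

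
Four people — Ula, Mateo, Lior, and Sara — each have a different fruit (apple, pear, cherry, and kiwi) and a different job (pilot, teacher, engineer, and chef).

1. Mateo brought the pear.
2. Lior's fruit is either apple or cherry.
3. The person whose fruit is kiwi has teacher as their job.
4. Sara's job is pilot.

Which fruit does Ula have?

Clue 1 rules out pear for Ula's fruit.
With clues 1–4, apple and cherry are impossible for Ula's fruit.
That leaves kiwi.

kiwi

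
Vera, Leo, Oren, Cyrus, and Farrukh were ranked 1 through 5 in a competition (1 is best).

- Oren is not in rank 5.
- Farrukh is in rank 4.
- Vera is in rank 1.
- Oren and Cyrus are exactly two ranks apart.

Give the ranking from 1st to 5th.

Vera, Leo, Oren, Farrukh, Cyrus

From clue 1: Oren is in {1,2,3,4}.
From clues 1–2: Farrukh → rank 4.
From clues 1–3: Vera → rank 1.
From clues 1–4: Leo → rank 2, Oren → rank 3, Cyrus → rank 5.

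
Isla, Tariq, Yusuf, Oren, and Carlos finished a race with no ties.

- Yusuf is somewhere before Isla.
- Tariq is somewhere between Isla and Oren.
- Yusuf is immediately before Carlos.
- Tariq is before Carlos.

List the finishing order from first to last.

Oren, Tariq, Yusuf, Carlos, Isla

From clue 1: Isla is in {2,3,4,5}.
From clues 1–2: Tariq is in {2,3,4}.
From clues 1–3: Isla is in {3,5}.
From clues 1–4: Oren → place 1, Tariq → place 2, Yusuf → place 3, Carlos → place 4, Isla → place 5.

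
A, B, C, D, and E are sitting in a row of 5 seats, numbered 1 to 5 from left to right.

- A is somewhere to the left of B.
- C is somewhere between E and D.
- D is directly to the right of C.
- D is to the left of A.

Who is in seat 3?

With clues 1–3, A is ruled out for seat 3.
With clues 1–4, B, C, and E are ruled out for seat 3.
So seat 3 is D.

D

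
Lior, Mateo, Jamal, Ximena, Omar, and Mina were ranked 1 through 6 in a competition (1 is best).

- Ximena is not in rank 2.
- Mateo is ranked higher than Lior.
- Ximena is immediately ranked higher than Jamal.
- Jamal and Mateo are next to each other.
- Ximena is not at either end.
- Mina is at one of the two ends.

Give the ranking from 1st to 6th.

Mina, Omar, Ximena, Jamal, Mateo, Lior

From clue 1: Ximena is in {1,3,4,5,6}.
From clues 1–2: Lior is in {2,3,4,5,6}.
From clues 1–3: Jamal is in {2,4,5,6}.
From clues 1–4: Mateo is in {3,5}.
From clues 1–5: Ximena → rank 3, Jamal → rank 4, Mateo → rank 5, Lior → rank 6.
From clues 1–6: Mina → rank 1, Omar → rank 2.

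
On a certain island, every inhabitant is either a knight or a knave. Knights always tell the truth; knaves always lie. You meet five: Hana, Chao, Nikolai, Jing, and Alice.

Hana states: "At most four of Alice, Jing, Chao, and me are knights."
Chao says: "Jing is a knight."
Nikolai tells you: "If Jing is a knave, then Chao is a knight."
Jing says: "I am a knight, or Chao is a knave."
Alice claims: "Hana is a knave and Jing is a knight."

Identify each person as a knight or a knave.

Regardless of anyone's role, Hana's statement is true, so Hana is a knight.
With that fixed, Alice's statement is false, so Alice is a knave.
Consider Chao. Suppose Chao is a knave.
Then no assignment of the remaining roles makes every statement match its speaker's type — contradiction.
So Chao is a knight.
With that fixed, Nikolai's statement is true, so Nikolai is a knight.
Consider Jing. Suppose Jing is a knave.
Then Chao's statement comes out false, contradicting Chao being a knight.
So Jing is a knight.

Hana: knight, Chao: knight, Nikolai: knight, Jing: knight, Alice: knave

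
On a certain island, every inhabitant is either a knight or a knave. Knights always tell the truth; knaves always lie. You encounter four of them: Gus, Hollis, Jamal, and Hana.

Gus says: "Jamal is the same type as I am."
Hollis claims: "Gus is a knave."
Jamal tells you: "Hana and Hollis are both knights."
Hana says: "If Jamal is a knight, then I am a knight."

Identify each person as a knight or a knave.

Consider Gus. Suppose Gus is a knight.
Then no assignment of the remaining roles makes every statement match its speaker's type — contradiction.
So Gus is a knave.
With that fixed, Hollis's statement is true, so Hollis is a knight.
Consider Jamal. Suppose Jamal is a knave.
Then Gus's statement comes out true, contradicting Gus being a knave.
So Jamal is a knight.
Consider Hana. Suppose Hana is a knave.
Then Jamal's statement comes out false, contradicting Jamal being a knight.
So Hana is a knight.

Gus: knave, Hollis: knight, Jamal: knight, Hana: knight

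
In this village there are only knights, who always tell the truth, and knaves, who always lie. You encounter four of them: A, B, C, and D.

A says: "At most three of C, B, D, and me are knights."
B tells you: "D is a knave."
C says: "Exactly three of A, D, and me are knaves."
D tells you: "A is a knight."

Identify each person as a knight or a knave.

A: knight, B: knave, C: knave, D: knight

Consider A. Suppose A is a knave.
Then A's own statement would have to be false, but it can't be — contradiction.
So A is a knight.
With that fixed, C's statement is false, so C is a knave.
With that fixed, D's statement is true, so D is a knight.
With that fixed, B's statement is false, so B is a knave.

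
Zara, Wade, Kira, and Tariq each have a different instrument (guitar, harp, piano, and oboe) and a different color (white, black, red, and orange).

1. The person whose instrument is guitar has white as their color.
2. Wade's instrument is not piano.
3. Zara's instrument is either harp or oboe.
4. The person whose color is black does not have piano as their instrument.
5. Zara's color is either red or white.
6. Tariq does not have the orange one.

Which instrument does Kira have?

piano

With clues 1–6, guitar, harp, and oboe are impossible for Kira's instrument.
That leaves piano.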